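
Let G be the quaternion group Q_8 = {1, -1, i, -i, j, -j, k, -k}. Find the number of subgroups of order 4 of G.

|G| = 8 and 4 | 8, so subgroups of order 4 are possible by Lagrange.
The subgroups of order 4 are: {1, -1, i, -i}; {1, -1, j, -j}; {1, -1, k, -k}.
So G has 3 subgroups of order 4.

3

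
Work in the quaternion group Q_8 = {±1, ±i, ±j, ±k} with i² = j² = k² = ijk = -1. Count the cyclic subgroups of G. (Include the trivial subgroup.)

5

Each element a generates a cyclic subgroup ⟨a⟩; distinct elements may generate the same one (a cyclic group of order d has φ(d) generators).
Cyclic subgroups by order — order 1: 1; order 2: 1; order 4: 3.
Total: 5.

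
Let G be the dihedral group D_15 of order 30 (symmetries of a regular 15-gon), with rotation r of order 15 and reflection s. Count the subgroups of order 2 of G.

|G| = 30 and 2 | 30, so subgroups of order 2 are possible by Lagrange.
The subgroups of order 2 are: {e, r^10s}; {e, r^11s}; {e, r^12s}; {e, r^13s}; … (15 in all).
So G has 15 subgroups of order 2.

15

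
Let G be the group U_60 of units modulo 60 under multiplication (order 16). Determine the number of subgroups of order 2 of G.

7

|G| = 16 and 2 | 16, so subgroups of order 2 are possible by Lagrange.
The subgroups of order 2 are: {1, 11}; {1, 19}; {1, 29}; {1, 31}; … (7 in all).
So G has 7 subgroups of order 2.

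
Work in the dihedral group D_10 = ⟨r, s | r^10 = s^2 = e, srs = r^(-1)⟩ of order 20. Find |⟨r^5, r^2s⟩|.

4

|⟨r^5⟩| = 2 and |⟨r^2s⟩| = 2, so |H| is a multiple of lcm(2, 2) = 2 and divides |G| = 20.
Closing under the operation: H = {e, r^5, r^2s, r^7s}, so |H| = 4.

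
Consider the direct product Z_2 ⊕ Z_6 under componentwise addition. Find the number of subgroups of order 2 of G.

|G| = 12 and 2 | 12, so subgroups of order 2 are possible by Lagrange.
The subgroups of order 2 are: {(0,0), (0,3)}; {(0,0), (1,0)}; {(0,0), (1,3)}.
So G has 3 subgroups of order 2.

3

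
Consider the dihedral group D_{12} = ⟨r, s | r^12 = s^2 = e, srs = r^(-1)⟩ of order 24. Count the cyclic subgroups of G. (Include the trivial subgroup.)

18

Each element a generates a cyclic subgroup ⟨a⟩; distinct elements may generate the same one (a cyclic group of order d has φ(d) generators).
Cyclic subgroups by order — order 1: 1; order 2: 13; order 3: 1; order 4: 1; order 6: 1; order 12: 1.
Total: 18.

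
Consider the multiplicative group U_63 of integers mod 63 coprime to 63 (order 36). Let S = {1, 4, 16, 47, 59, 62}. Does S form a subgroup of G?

Yes

|S| = 6 divides |G| = 36, consistent with Lagrange.
S contains the identity, every element's inverse is in S, and S is closed under ·: it is a subgroup.
In fact S = ⟨59⟩.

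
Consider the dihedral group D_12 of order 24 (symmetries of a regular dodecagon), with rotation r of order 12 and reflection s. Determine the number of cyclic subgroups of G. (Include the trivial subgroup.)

Each element a generates a cyclic subgroup ⟨a⟩; distinct elements may generate the same one (a cyclic group of order d has φ(d) generators).
Cyclic subgroups by order — order 1: 1; order 2: 13; order 3: 1; order 4: 1; order 6: 1; order 12: 1.
Total: 18.

18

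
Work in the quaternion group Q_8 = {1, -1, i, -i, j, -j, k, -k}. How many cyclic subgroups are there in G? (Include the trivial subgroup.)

5

Each element a generates a cyclic subgroup ⟨a⟩; distinct elements may generate the same one (a cyclic group of order d has φ(d) generators).
Cyclic subgroups by order — order 1: 1; order 2: 1; order 4: 3.
Total: 5.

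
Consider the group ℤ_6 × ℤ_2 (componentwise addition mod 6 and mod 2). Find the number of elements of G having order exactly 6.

6

An element (a,b) has order lcm(ord(a), ord(b)); count pairs with lcm equal to 6.
Enumerating gives 6 such elements.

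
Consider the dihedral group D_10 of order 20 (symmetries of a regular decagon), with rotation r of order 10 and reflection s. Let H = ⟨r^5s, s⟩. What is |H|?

|⟨r^5s⟩| = 2 and |⟨s⟩| = 2, so |H| is a multiple of lcm(2, 2) = 2 and divides |G| = 20.
Closing under the operation: H = {e, r^5, s, r^5s}, so |H| = 4.

4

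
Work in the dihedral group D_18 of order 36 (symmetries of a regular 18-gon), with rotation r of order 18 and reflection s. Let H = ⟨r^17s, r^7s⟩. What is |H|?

18

|⟨r^17s⟩| = 2 and |⟨r^7s⟩| = 2, so |H| is a multiple of lcm(2, 2) = 2 and divides |G| = 36.
Closing under the operation: H = {e, r^2, r^4, r^6, r^8, r^10, r^12, r^14, r^16, rs, r^3s, r^5s, r^7s, r^9s, r^11s, r^13s, r^15s, r^17s}, so |H| = 18.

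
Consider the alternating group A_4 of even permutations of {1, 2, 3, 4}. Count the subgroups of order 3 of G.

|G| = 12 and 3 | 12, so subgroups of order 3 are possible by Lagrange.
The subgroups of order 3 are: {e, (1 2 3), (1 3 2)}; {e, (1 2 4), (1 4 2)}; {e, (1 3 4), (1 4 3)}; {e, (2 3 4), (2 4 3)}.
So G has 4 subgroups of order 3.

4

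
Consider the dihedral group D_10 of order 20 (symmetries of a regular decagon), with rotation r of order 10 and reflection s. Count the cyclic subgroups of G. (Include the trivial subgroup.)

14

A cyclic subgroup of order d is generated by each of its φ(d) elements of order d, so the cyclic subgroups of order d number (#elements of order d)/φ(d).
Cyclic subgroups by order — order 1: 1; order 2: 11; order 5: 1; order 10: 1.
Total: 14.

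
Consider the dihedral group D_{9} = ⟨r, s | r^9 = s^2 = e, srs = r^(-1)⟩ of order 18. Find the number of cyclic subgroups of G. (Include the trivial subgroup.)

12

Each element a generates a cyclic subgroup ⟨a⟩; distinct elements may generate the same one (a cyclic group of order d has φ(d) generators).
Cyclic subgroups by order — order 1: 1; order 2: 9; order 3: 1; order 9: 1.
Total: 12.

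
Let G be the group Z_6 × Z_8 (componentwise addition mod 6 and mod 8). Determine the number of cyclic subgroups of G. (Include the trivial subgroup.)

16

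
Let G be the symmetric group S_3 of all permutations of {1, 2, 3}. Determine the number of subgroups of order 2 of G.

3

|G| = 6 and 2 | 6, so subgroups of order 2 are possible by Lagrange.
The subgroups of order 2 are: {e, (1 2)}; {e, (1 3)}; {e, (2 3)}.
So G has 3 subgroups of order 2.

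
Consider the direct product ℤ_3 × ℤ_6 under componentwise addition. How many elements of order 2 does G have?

An element (a,b) has order lcm(ord(a), ord(b)); count pairs with lcm equal to 2.
Enumerating gives 1 such elements.

1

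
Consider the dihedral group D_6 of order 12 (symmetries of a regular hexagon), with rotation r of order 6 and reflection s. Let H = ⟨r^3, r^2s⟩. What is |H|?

4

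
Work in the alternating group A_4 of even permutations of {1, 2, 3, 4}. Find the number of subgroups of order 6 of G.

0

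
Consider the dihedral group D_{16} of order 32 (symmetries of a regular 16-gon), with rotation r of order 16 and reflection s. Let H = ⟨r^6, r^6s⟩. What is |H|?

|⟨r^6⟩| = 8 and |⟨r^6s⟩| = 2, so |H| is a multiple of lcm(8, 2) = 8 and divides |G| = 32.
Closing under the operation: H = {e, r^2, r^4, r^6, r^8, r^10, r^12, r^14, s, r^2s, r^4s, r^6s, r^8s, r^10s, r^12s, r^14s}, so |H| = 16.

16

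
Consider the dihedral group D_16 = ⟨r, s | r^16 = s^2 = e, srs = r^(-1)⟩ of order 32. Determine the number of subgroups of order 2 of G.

17

|G| = 32 and 2 | 32, so subgroups of order 2 are possible by Lagrange.
The subgroups of order 2 are: {e, r^10s}; {e, r^11s}; {e, r^12s}; {e, r^13s}; … (17 in all).
So G has 17 subgroups of order 2.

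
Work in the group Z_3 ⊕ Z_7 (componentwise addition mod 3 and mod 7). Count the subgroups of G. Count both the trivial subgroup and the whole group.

4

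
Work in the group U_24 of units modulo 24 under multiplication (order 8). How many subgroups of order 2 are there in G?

|G| = 8 and 2 | 8, so subgroups of order 2 are possible by Lagrange.
The subgroups of order 2 are: {1, 11}; {1, 13}; {1, 17}; {1, 19}; … (7 in all).
So G has 7 subgroups of order 2.

7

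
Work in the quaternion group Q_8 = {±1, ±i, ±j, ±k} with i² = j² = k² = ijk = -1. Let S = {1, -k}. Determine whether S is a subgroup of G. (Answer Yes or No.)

No

-k ∈ S but its inverse k ∉ S, so S is not a subgroup.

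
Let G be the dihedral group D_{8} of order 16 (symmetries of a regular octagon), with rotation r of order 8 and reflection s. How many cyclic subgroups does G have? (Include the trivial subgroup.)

A cyclic subgroup of order d is generated by each of its φ(d) elements of order d, so the cyclic subgroups of order d number (#elements of order d)/φ(d).
Cyclic subgroups by order — order 1: 1; order 2: 9; order 4: 1; order 8: 1.
Total: 12.

12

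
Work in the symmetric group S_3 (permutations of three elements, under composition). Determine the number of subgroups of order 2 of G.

3

|G| = 6 and 2 | 6, so subgroups of order 2 are possible by Lagrange.
The subgroups of order 2 are: {e, (1 2)}; {e, (1 3)}; {e, (2 3)}.
So G has 3 subgroups of order 2.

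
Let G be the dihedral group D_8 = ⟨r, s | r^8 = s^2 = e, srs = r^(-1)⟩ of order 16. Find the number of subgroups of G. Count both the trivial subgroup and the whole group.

|G| = 16, so by Lagrange every subgroup order divides 16. Divisors: 1, 2, 4, 8, 16.
Subgroups by order — order 1: 1; order 2: 9; order 4: 5; order 8: 3; order 16: 1.
Total: 1 + 9 + 5 + 3 + 1 = 19.

19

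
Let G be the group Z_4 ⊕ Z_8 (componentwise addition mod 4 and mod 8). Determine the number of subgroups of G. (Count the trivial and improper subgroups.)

|G| = 32, so by Lagrange every subgroup order divides 32. Divisors: 1, 2, 4, 8, 16, 32.
Subgroups by order — order 1: 1; order 2: 3; order 4: 7; order 8: 7; order 16: 3; order 32: 1.
Total: 1 + 3 + 7 + 7 + 3 + 1 = 22.

22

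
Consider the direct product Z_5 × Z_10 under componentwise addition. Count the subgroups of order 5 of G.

|G| = 50 and 5 | 50, so subgroups of order 5 are possible by Lagrange.
The subgroups of order 5 are: {(0,0), (0,2), (0,4), (0,6), (0,8)}; {(0,0), (1,0), (2,0), (3,0), (4,0)}; {(0,0), (1,2), (2,4), (3,6), (4,8)}; {(0,0), (1,4), (2,8), (3,2), (4,6)}; … (6 in all).
So G has 6 subgroups of order 5.

6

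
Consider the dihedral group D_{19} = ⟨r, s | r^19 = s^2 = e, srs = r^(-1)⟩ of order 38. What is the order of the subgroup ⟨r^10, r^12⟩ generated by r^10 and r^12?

|⟨r^10⟩| = 19 and |⟨r^12⟩| = 19, so |H| is a multiple of lcm(19, 19) = 19 and divides |G| = 38.
Closing under the operation: H = {e, r, r^2, r^3, r^4, r^5, r^6, r^7, r^8, r^9, r^10, r^11, r^12, r^13, r^14, r^15, r^16, r^17, r^18}, so |H| = 19.

19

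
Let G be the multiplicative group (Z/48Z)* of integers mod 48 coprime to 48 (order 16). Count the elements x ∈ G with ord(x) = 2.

7

The elements of order 2 are: 7, 17, 23, 25, 31, 41, 47.
That's 7.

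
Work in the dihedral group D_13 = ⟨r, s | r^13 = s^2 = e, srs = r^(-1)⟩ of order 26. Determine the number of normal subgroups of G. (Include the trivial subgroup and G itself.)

G has 16 subgroups. Checking conjugation-invariance by order — order 1: 1/1 normal; order 2: 0/13 normal; order 13: 1/1 normal; order 26: 1/1 normal.
Total normal subgroups: 3.

3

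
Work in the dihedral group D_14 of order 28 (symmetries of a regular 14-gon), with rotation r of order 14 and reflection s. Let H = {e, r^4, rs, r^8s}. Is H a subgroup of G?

No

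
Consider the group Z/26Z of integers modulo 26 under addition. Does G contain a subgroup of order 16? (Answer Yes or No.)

16 does not divide |G| = 26, so by Lagrange no subgroup of order 16 exists.

No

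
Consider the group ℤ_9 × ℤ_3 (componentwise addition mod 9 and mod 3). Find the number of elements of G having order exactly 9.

An element (a,b) has order lcm(ord(a), ord(b)); count pairs with lcm equal to 9.
Enumerating gives 18 such elements.

18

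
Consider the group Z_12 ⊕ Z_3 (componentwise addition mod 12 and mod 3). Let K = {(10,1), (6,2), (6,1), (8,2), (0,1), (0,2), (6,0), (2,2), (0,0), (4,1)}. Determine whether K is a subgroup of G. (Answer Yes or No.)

|K| = 10 does not divide |G| = 36, so by Lagrange K is not a subgroup.

No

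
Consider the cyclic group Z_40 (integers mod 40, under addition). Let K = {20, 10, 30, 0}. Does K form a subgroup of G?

Yes

|K| = 4 divides |G| = 40, consistent with Lagrange.
K contains the identity, every element's inverse is in K, and K is closed under +: it is a subgroup.
In fact K = ⟨10⟩.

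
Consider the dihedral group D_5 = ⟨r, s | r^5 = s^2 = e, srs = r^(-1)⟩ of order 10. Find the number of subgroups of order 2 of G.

5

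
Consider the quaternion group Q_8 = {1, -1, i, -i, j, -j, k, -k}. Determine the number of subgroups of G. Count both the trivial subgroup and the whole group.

6

|G| = 8, so by Lagrange every subgroup order divides 8. Divisors: 1, 2, 4, 8.
Subgroups by order — order 1: 1; order 2: 1; order 4: 3; order 8: 1.
Total: 1 + 1 + 3 + 1 = 6.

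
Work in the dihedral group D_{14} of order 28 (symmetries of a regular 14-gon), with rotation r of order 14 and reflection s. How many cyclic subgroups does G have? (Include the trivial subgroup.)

Group the elements of G by the cyclic subgroup they generate; each cyclic subgroup of order d accounts for φ(d) elements.
Cyclic subgroups by order — order 1: 1; order 2: 15; order 7: 1; order 14: 1.
Total: 18.

18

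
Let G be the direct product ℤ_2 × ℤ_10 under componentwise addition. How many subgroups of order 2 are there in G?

3

|G| = 20 and 2 | 20, so subgroups of order 2 are possible by Lagrange.
The subgroups of order 2 are: {(0,0), (0,5)}; {(0,0), (1,0)}; {(0,0), (1,5)}.
So G has 3 subgroups of order 2.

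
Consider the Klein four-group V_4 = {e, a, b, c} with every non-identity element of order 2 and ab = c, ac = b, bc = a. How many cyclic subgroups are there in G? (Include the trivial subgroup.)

Group the elements of G by the cyclic subgroup they generate; each cyclic subgroup of order d accounts for φ(d) elements.
Cyclic subgroups by order — order 1: 1; order 2: 3.
Total: 4.

4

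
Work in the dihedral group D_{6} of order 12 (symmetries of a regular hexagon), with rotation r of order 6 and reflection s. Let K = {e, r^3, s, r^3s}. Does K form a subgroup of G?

Yes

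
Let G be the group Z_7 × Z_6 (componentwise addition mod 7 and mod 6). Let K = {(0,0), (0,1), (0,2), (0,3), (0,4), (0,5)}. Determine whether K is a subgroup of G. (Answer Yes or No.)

Yes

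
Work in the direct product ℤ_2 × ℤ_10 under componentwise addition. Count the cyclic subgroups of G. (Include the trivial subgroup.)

8

Group the elements of G by the cyclic subgroup they generate; each cyclic subgroup of order d accounts for φ(d) elements.
Cyclic subgroups by order — order 1: 1; order 2: 3; order 5: 1; order 10: 3.
Total: 8.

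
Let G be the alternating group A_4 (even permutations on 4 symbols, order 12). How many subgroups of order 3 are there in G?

4

|G| = 12 and 3 | 12, so subgroups of order 3 are possible by Lagrange.
The subgroups of order 3 are: {e, (1 2 3), (1 3 2)}; {e, (1 2 4), (1 4 2)}; {e, (1 3 4), (1 4 3)}; {e, (2 3 4), (2 4 3)}.
So G has 4 subgroups of order 3.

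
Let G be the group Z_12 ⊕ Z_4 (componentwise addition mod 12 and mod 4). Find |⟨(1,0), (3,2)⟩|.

|⟨(1,0)⟩| = 12 and |⟨(3,2)⟩| = 4, so |H| is a multiple of lcm(12, 4) = 12 and divides |G| = 48.
Closing under the operation: H = {(0,0), (0,2), (1,0), (1,2), (2,0), (2,2), (3,0), (3,2), (4,0), (4,2), (5,0), (5,2), (6,0), (6,2), (7,0), (7,2), (8,0), (8,2), (9,0), (9,2), (10,0), (10,2), (11,0), (11,2)}, so |H| = 24.

24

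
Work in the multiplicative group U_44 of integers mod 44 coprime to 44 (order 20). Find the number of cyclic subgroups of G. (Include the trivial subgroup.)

8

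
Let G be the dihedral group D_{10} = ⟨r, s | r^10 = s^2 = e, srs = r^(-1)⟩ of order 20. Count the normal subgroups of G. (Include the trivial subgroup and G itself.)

G has 22 subgroups. Checking conjugation-invariance by order — order 1: 1/1 normal; order 2: 1/11 normal; order 4: 0/5 normal; order 5: 1/1 normal; order 10: 3/3 normal; order 20: 1/1 normal.
Total normal subgroups: 7.

7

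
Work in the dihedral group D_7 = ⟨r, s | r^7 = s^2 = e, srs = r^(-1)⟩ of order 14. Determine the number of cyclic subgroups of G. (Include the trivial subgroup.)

9

Group the elements of G by the cyclic subgroup they generate; each cyclic subgroup of order d accounts for φ(d) elements.
Cyclic subgroups by order — order 1: 1; order 2: 7; order 7: 1.
Total: 9.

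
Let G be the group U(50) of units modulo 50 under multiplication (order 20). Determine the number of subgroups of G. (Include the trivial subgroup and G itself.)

|G| = 20, so by Lagrange every subgroup order divides 20. Divisors: 1, 2, 4, 5, 10, 20.
Subgroups by order — order 1: 1; order 2: 1; order 4: 1; order 5: 1; order 10: 1; order 20: 1.
Total: 1 + 1 + 1 + 1 + 1 + 1 = 6.

6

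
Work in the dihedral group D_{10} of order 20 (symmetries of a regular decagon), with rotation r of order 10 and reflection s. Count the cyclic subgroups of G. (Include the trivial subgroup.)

Each element a generates a cyclic subgroup ⟨a⟩; distinct elements may generate the same one (a cyclic group of order d has φ(d) generators).
Cyclic subgroups by order — order 1: 1; order 2: 11; order 5: 1; order 10: 1.
Total: 14.

14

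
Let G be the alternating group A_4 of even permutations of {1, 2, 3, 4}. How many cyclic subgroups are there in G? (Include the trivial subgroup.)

8

Group the elements of G by the cyclic subgroup they generate; each cyclic subgroup of order d accounts for φ(d) elements.
Cyclic subgroups by order — order 1: 1; order 2: 3; order 3: 4.
Total: 8.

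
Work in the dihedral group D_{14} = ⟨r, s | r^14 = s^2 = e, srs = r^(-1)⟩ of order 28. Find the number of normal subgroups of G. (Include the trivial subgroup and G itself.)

7

G has 28 subgroups. Checking conjugation-invariance by order — order 1: 1/1 normal; order 2: 1/15 normal; order 4: 0/7 normal; order 7: 1/1 normal; order 14: 3/3 normal; order 28: 1/1 normal.
Total normal subgroups: 7.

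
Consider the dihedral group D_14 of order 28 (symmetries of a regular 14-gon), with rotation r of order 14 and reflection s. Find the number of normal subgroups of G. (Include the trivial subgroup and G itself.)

7

G has 28 subgroups. Checking conjugation-invariance by order — order 1: 1/1 normal; order 2: 1/15 normal; order 4: 0/7 normal; order 7: 1/1 normal; order 14: 3/3 normal; order 28: 1/1 normal.
Total normal subgroups: 7.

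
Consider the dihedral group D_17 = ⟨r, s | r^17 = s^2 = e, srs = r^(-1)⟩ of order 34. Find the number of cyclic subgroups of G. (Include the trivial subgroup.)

A cyclic subgroup of order d is generated by each of its φ(d) elements of order d, so the cyclic subgroups of order d number (#elements of order d)/φ(d).
Cyclic subgroups by order — order 1: 1; order 2: 17; order 17: 1.
Total: 19.

19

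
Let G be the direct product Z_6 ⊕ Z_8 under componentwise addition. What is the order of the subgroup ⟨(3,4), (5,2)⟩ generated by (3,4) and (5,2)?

|⟨(3,4)⟩| = 2 and |⟨(5,2)⟩| = 12, so |H| is a multiple of lcm(2, 12) = 12 and divides |G| = 48.
Closing under the operation: H = {(0,0), (0,2), (0,4), (0,6), (1,0), (1,2), (1,4), (1,6), (2,0), (2,2), (2,4), (2,6), (3,0), (3,2), (3,4), (3,6), (4,0), (4,2), (4,4), (4,6), (5,0), (5,2), (5,4), (5,6)}, so |H| = 24.

24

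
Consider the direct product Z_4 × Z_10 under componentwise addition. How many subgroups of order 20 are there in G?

3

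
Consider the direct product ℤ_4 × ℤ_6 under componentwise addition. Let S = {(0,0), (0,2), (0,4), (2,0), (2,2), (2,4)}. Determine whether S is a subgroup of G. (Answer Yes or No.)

|S| = 6 divides |G| = 24, consistent with Lagrange.
S contains the identity, every element's inverse is in S, and S is closed under +: it is a subgroup.
In fact S = ⟨(2,4)⟩.

Yes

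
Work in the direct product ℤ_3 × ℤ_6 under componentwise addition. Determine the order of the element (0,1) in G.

The order of (0,1) in Z_3 × Z_6 is lcm(ord(0) in Z_3, ord(1) in Z_6).
ord(0) = 1 and ord(1) = 6, so |⟨(0,1)⟩| = lcm(1, 6) = 6.

6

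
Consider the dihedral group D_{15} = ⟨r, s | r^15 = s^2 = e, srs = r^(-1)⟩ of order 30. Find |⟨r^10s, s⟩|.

6

|⟨r^10s⟩| = 2 and |⟨s⟩| = 2, so |H| is a multiple of lcm(2, 2) = 2 and divides |G| = 30.
Closing under the operation: H = {e, r^5, r^10, s, r^5s, r^10s}, so |H| = 6.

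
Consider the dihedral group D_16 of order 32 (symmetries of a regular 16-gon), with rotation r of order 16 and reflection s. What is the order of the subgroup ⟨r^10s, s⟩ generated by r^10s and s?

16

|⟨r^10s⟩| = 2 and |⟨s⟩| = 2, so |H| is a multiple of lcm(2, 2) = 2 and divides |G| = 32.
Closing under the operation: H = {e, r^2, r^4, r^6, r^8, r^10, r^12, r^14, s, r^2s, r^4s, r^6s, r^8s, r^10s, r^12s, r^14s}, so |H| = 16.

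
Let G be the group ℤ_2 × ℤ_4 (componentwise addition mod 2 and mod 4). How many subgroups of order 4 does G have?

3

|G| = 8 and 4 | 8, so subgroups of order 4 are possible by Lagrange.
The subgroups of order 4 are: {(0,0), (0,1), (0,2), (0,3)}; {(0,0), (0,2), (1,0), (1,2)}; {(0,0), (0,2), (1,1), (1,3)}.
So G has 3 subgroups of order 4.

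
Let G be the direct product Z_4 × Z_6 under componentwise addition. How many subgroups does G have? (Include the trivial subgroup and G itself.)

|G| = 24, so by Lagrange every subgroup order divides 24. Divisors: 1, 2, 3, 4, 6, 8, 12, 24.
Subgroups by order — order 1: 1; order 2: 3; order 3: 1; order 4: 3; order 6: 3; order 8: 1; order 12: 3; order 24: 1.
Total: 1 + 3 + 1 + 3 + 3 + 1 + 3 + 1 = 16.

16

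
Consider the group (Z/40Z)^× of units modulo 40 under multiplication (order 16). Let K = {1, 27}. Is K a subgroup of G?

27 ∈ K but its inverse 3 ∉ K, so K is not a subgroup.

No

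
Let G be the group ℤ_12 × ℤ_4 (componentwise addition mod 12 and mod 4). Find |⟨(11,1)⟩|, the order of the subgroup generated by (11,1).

The order of (11,1) in Z_12 × Z_4 is lcm(ord(11) in Z_12, ord(1) in Z_4).
ord(11) = 12 and ord(1) = 4, so |⟨(11,1)⟩| = lcm(12, 4) = 12.

12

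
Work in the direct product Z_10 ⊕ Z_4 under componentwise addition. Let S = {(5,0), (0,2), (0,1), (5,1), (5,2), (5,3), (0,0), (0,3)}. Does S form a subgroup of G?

|S| = 8 divides |G| = 40, consistent with Lagrange.
S contains the identity, every element's inverse is in S, and S is closed under +: it is a subgroup.

Yes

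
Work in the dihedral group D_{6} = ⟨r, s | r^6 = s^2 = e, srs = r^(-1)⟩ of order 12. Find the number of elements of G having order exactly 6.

The elements of order 6 are: r, r^5.
That's 2.

2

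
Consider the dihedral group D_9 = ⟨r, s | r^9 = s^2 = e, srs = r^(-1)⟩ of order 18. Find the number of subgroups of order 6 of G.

3

|G| = 18 and 6 | 18, so subgroups of order 6 are possible by Lagrange.
The subgroups of order 6 are: {e, r^3, r^6, r^2s, r^5s, r^8s}; {e, r^3, r^6, s, r^3s, r^6s}; {e, r^3, r^6, rs, r^4s, r^7s}.
So G has 3 subgroups of order 6.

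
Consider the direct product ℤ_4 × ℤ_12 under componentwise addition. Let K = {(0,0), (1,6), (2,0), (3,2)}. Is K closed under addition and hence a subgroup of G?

No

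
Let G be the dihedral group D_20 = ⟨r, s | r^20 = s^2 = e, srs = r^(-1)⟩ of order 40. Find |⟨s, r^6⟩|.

|⟨s⟩| = 2 and |⟨r^6⟩| = 10, so |H| is a multiple of lcm(2, 10) = 10 and divides |G| = 40.
Closing under the operation: H = {e, r^2, r^4, r^6, r^8, r^10, r^12, r^14, r^16, r^18, s, r^2s, r^4s, r^6s, r^8s, r^10s, r^12s, r^14s, r^16s, r^18s}, so |H| = 20.

20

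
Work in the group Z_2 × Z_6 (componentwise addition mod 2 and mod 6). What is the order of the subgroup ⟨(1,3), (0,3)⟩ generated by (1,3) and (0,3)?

4

|⟨(1,3)⟩| = 2 and |⟨(0,3)⟩| = 2, so |H| is a multiple of lcm(2, 2) = 2 and divides |G| = 12.
Closing under the operation: H = {(0,0), (0,3), (1,0), (1,3)}, so |H| = 4.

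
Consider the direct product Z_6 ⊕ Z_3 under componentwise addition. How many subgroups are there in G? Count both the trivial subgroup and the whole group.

|G| = 18, so by Lagrange every subgroup order divides 18. Divisors: 1, 2, 3, 6, 9, 18.
Subgroups by order — order 1: 1; order 2: 1; order 3: 4; order 6: 4; order 9: 1; order 18: 1.
Total: 1 + 1 + 4 + 4 + 1 + 1 = 12.

12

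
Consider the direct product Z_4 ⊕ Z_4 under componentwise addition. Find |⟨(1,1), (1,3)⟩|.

8

|⟨(1,1)⟩| = 4 and |⟨(1,3)⟩| = 4, so |H| is a multiple of lcm(4, 4) = 4 and divides |G| = 16.
Closing under the operation: H = {(0,0), (0,2), (1,1), (1,3), (2,0), (2,2), (3,1), (3,3)}, so |H| = 8.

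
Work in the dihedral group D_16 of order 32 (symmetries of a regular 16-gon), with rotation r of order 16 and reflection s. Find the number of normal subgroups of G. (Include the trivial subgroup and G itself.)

G has 36 subgroups. Checking conjugation-invariance by order — order 1: 1/1 normal; order 2: 1/17 normal; order 4: 1/9 normal; order 8: 1/5 normal; order 16: 3/3 normal; order 32: 1/1 normal.
Total normal subgroups: 8.

8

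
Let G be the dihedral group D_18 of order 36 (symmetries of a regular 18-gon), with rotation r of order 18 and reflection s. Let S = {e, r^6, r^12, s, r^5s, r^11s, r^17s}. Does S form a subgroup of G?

No

|S| = 7 does not divide |G| = 36, so by Lagrange S is not a subgroup.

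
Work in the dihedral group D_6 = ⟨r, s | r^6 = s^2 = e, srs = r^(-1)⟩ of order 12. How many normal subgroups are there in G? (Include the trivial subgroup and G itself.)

G has 16 subgroups. Checking conjugation-invariance by order — order 1: 1/1 normal; order 2: 1/7 normal; order 3: 1/1 normal; order 4: 0/3 normal; order 6: 3/3 normal; order 12: 1/1 normal.
Total normal subgroups: 7.

7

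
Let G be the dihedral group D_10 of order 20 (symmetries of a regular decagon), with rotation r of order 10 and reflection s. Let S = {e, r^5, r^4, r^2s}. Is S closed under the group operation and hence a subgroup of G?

r^4 ∈ S but its inverse r^6 ∉ S, so S is not a subgroup.

No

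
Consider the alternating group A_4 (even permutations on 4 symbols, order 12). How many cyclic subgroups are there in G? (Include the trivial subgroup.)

8

A cyclic subgroup of order d is generated by each of its φ(d) elements of order d, so the cyclic subgroups of order d number (#elements of order d)/φ(d).
Cyclic subgroups by order — order 1: 1; order 2: 3; order 3: 4.
Total: 8.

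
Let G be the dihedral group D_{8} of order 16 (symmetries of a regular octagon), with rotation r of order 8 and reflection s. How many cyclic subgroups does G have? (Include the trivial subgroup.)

12

Each element a generates a cyclic subgroup ⟨a⟩; distinct elements may generate the same one (a cyclic group of order d has φ(d) generators).
Cyclic subgroups by order — order 1: 1; order 2: 9; order 4: 1; order 8: 1.
Total: 12.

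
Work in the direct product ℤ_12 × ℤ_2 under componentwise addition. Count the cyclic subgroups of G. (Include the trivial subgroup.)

A cyclic subgroup of order d is generated by each of its φ(d) elements of order d, so the cyclic subgroups of order d number (#elements of order d)/φ(d).
Cyclic subgroups by order — order 1: 1; order 2: 3; order 3: 1; order 4: 2; order 6: 3; order 12: 2.
Total: 12.

12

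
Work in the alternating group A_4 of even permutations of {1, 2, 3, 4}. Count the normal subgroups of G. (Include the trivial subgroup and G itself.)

G has 10 subgroups. Checking conjugation-invariance by order — order 1: 1/1 normal; order 2: 0/3 normal; order 3: 0/4 normal; order 4: 1/1 normal; order 12: 1/1 normal.
Total normal subgroups: 3.

3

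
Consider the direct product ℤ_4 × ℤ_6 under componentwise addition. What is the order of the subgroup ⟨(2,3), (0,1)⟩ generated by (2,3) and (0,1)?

|⟨(2,3)⟩| = 2 and |⟨(0,1)⟩| = 6, so |H| is a multiple of lcm(2, 6) = 6 and divides |G| = 24.
Closing under the operation: H = {(0,0), (0,1), (0,2), (0,3), (0,4), (0,5), (2,0), (2,1), (2,2), (2,3), (2,4), (2,5)}, so |H| = 12.

12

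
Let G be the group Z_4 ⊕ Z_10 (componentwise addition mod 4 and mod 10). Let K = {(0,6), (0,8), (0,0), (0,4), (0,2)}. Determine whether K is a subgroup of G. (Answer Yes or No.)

Yes

|K| = 5 divides |G| = 40, consistent with Lagrange.
K contains the identity, every element's inverse is in K, and K is closed under +: it is a subgroup.
In fact K = ⟨(0,2)⟩.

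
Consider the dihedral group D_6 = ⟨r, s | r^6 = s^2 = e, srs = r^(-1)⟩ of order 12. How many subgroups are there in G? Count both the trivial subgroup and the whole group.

|G| = 12, so by Lagrange every subgroup order divides 12. Divisors: 1, 2, 3, 4, 6, 12.
Subgroups by order — order 1: 1; order 2: 7; order 3: 1; order 4: 3; order 6: 3; order 12: 1.
Total: 1 + 7 + 1 + 3 + 3 + 1 = 16.

16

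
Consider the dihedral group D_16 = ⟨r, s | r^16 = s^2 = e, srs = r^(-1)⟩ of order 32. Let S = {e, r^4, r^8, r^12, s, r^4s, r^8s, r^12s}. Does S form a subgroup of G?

|S| = 8 divides |G| = 32, consistent with Lagrange.
S contains the identity, every element's inverse is in S, and S is closed under ·: it is a subgroup.

Yes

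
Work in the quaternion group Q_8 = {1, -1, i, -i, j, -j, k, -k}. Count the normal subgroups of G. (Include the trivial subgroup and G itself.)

G has 6 subgroups. Checking conjugation-invariance by order — order 1: 1/1 normal; order 2: 1/1 normal; order 4: 3/3 normal; order 8: 1/1 normal.
Total normal subgroups: 6.

6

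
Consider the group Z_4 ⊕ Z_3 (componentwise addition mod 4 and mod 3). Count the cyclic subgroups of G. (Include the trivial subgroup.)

Each element a generates a cyclic subgroup ⟨a⟩; distinct elements may generate the same one (a cyclic group of order d has φ(d) generators).
Cyclic subgroups by order — order 1: 1; order 2: 1; order 3: 1; order 4: 1; order 6: 1; order 12: 1.
Total: 6.

6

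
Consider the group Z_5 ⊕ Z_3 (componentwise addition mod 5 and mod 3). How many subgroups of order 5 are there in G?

|G| = 15 and 5 | 15, so subgroups of order 5 are possible by Lagrange.
The subgroups of order 5 are: {(0,0), (1,0), (2,0), (3,0), (4,0)}.
So G has 1 subgroup of order 5.

1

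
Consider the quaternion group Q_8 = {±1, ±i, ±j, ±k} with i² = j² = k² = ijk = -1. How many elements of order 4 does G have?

6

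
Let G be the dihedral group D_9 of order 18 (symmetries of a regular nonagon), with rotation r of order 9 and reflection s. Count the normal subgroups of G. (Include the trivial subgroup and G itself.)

4

G has 16 subgroups. Checking conjugation-invariance by order — order 1: 1/1 normal; order 2: 0/9 normal; order 3: 1/1 normal; order 6: 0/3 normal; order 9: 1/1 normal; order 18: 1/1 normal.
Total normal subgroups: 4.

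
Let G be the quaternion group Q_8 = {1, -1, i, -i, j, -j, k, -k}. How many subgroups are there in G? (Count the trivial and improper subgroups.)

6

|G| = 8, so by Lagrange every subgroup order divides 8. Divisors: 1, 2, 4, 8.
Subgroups by order — order 1: 1; order 2: 1; order 4: 3; order 8: 1.
Total: 1 + 1 + 3 + 1 = 6.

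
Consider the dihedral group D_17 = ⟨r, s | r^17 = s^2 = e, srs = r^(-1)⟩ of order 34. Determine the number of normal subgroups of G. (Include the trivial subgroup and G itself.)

3

G has 20 subgroups. Checking conjugation-invariance by order — order 1: 1/1 normal; order 2: 0/17 normal; order 17: 1/1 normal; order 34: 1/1 normal.
Total normal subgroups: 3.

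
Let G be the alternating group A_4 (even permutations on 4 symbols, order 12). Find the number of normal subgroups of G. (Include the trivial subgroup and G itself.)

G has 10 subgroups. Checking conjugation-invariance by order — order 1: 1/1 normal; order 2: 0/3 normal; order 3: 0/4 normal; order 4: 1/1 normal; order 12: 1/1 normal.
Total normal subgroups: 3.

3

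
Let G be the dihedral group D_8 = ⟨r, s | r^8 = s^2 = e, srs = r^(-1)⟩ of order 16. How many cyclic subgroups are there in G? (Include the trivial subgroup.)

Each element a generates a cyclic subgroup ⟨a⟩; distinct elements may generate the same one (a cyclic group of order d has φ(d) generators).
Cyclic subgroups by order — order 1: 1; order 2: 9; order 4: 1; order 8: 1.
Total: 12.

12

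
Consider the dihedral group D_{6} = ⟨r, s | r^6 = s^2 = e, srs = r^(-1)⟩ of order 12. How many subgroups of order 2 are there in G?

|G| = 12 and 2 | 12, so subgroups of order 2 are possible by Lagrange.
The subgroups of order 2 are: {e, r^2s}; {e, r^3}; {e, r^3s}; {e, r^4s}; … (7 in all).
So G has 7 subgroups of order 2.

7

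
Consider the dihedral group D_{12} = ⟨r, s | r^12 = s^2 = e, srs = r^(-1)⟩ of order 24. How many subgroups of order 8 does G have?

|G| = 24 and 8 | 24, so subgroups of order 8 are possible by Lagrange.
The subgroups of order 8 are: {e, r^3, r^6, r^9, rs, r^4s, r^7s, r^10s}; {e, r^3, r^6, r^9, r^2s, r^5s, r^8s, r^11s}; {e, r^3, r^6, r^9, s, r^3s, r^6s, r^9s}.
So G has 3 subgroups of order 8.

3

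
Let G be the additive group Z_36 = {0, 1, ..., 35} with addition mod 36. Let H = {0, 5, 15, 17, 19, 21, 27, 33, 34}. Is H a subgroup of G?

No

33 ∈ H but its inverse 3 ∉ H, so H is not a subgroup.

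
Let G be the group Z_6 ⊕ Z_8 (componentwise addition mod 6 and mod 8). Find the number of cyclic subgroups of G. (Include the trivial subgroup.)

16

Each element a generates a cyclic subgroup ⟨a⟩; distinct elements may generate the same one (a cyclic group of order d has φ(d) generators).
Cyclic subgroups by order — order 1: 1; order 2: 3; order 3: 1; order 4: 2; order 6: 3; order 8: 2; order 12: 2; order 24: 2.
Total: 16.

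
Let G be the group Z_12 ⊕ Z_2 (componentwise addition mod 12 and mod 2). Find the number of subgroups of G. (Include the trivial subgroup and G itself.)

16

|G| = 24, so by Lagrange every subgroup order divides 24. Divisors: 1, 2, 3, 4, 6, 8, 12, 24.
Subgroups by order — order 1: 1; order 2: 3; order 3: 1; order 4: 3; order 6: 3; order 8: 1; order 12: 3; order 24: 1.
Total: 1 + 3 + 1 + 3 + 3 + 1 + 3 + 1 = 16.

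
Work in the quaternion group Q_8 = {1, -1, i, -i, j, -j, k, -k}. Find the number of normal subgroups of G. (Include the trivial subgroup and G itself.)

G has 6 subgroups. Checking conjugation-invariance by order — order 1: 1/1 normal; order 2: 1/1 normal; order 4: 3/3 normal; order 8: 1/1 normal.
Total normal subgroups: 6.

6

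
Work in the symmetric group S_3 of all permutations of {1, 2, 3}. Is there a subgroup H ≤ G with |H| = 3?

Yes

3 | 6. A subgroup of order 3 is {e, (1 2 3), (1 3 2)}.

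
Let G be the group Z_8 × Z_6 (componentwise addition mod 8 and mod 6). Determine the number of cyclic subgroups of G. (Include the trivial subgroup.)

16

A cyclic subgroup of order d is generated by each of its φ(d) elements of order d, so the cyclic subgroups of order d number (#elements of order d)/φ(d).
Cyclic subgroups by order — order 1: 1; order 2: 3; order 3: 1; order 4: 2; order 6: 3; order 8: 2; order 12: 2; order 24: 2.
Total: 16.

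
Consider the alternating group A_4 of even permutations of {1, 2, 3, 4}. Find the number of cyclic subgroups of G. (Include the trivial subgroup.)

8

Each element a generates a cyclic subgroup ⟨a⟩; distinct elements may generate the same one (a cyclic group of order d has φ(d) generators).
Cyclic subgroups by order — order 1: 1; order 2: 3; order 3: 4.
Total: 8.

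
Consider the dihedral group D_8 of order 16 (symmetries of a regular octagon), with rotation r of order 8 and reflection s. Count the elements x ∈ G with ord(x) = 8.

The elements of order 8 are: r, r^3, r^5, r^7.
That's 4.

4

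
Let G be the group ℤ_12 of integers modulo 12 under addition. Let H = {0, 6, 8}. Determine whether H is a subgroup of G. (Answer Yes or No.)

8 ∈ H but its inverse 4 ∉ H, so H is not a subgroup.

No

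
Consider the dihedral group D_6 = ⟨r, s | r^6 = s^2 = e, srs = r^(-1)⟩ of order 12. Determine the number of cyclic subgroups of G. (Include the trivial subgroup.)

Each element a generates a cyclic subgroup ⟨a⟩; distinct elements may generate the same one (a cyclic group of order d has φ(d) generators).
Cyclic subgroups by order — order 1: 1; order 2: 7; order 3: 1; order 6: 1.
Total: 10.

10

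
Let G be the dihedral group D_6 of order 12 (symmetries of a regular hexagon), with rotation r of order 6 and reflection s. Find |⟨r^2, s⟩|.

|⟨r^2⟩| = 3 and |⟨s⟩| = 2, so |H| is a multiple of lcm(3, 2) = 6 and divides |G| = 12.
Closing under the operation: H = {e, r^2, r^4, s, r^2s, r^4s}, so |H| = 6.

6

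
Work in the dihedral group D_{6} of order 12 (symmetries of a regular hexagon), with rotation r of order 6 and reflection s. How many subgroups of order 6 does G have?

3

|G| = 12 and 6 | 12, so subgroups of order 6 are possible by Lagrange.
The subgroups of order 6 are: {e, r, r^2, r^3, r^4, r^5}; {e, r^2, r^4, s, r^2s, r^4s}; {e, r^2, r^4, rs, r^3s, r^5s}.
So G has 3 subgroups of order 6.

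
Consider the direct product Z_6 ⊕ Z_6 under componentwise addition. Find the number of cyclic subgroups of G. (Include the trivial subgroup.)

20

Each element a generates a cyclic subgroup ⟨a⟩; distinct elements may generate the same one (a cyclic group of order d has φ(d) generators).
Cyclic subgroups by order — order 1: 1; order 2: 3; order 3: 4; order 6: 12.
Total: 20.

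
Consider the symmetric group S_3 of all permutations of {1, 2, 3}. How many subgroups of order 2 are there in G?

3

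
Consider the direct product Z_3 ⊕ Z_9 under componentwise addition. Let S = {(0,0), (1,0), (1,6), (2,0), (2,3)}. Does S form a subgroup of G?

|S| = 5 does not divide |G| = 27, so by Lagrange S is not a subgroup.

No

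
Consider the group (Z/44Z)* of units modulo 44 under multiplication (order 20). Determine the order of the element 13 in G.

Compute successive powers of 13 mod 44: 13, 37, 41, 5, 21, 9, 29, 25, …; 13^10 ≡ 1 (mod 44).
So |⟨13⟩| = 10.

10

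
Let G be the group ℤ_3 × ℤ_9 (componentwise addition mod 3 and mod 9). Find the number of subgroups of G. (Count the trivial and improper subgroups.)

10

|G| = 27, so by Lagrange every subgroup order divides 27. Divisors: 1, 3, 9, 27.
Subgroups by order — order 1: 1; order 3: 4; order 9: 4; order 27: 1.
Total: 1 + 4 + 4 + 1 = 10.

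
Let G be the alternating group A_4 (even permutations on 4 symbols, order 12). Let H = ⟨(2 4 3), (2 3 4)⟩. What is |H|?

3

|⟨(2 4 3)⟩| = 3 and |⟨(2 3 4)⟩| = 3, so |H| is a multiple of lcm(3, 3) = 3 and divides |G| = 12.
Closing under the operation: H = {e, (2 3 4), (2 4 3)}, so |H| = 3.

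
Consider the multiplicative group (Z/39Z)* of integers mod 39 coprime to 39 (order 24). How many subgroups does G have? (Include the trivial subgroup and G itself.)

|G| = 24, so by Lagrange every subgroup order divides 24. Divisors: 1, 2, 3, 4, 6, 8, 12, 24.
Subgroups by order — order 1: 1; order 2: 3; order 3: 1; order 4: 3; order 6: 3; order 8: 1; order 12: 3; order 24: 1.
Total: 1 + 3 + 1 + 3 + 3 + 1 + 3 + 1 = 16.

16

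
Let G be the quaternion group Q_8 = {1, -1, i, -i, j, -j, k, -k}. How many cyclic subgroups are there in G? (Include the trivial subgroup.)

Each element a generates a cyclic subgroup ⟨a⟩; distinct elements may generate the same one (a cyclic group of order d has φ(d) generators).
Cyclic subgroups by order — order 1: 1; order 2: 1; order 4: 3.
Total: 5.

5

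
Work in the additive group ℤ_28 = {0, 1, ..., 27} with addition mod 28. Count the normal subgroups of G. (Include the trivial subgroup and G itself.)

G is abelian, so every subgroup is normal.
G has 6 subgroups in total, hence 6 normal subgroups.

6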